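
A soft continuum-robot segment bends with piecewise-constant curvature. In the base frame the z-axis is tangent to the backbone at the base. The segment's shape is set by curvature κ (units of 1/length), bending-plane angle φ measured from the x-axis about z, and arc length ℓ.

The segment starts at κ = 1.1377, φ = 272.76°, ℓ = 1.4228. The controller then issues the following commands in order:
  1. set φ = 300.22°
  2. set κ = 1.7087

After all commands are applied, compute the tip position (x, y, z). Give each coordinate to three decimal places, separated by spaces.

initial: κ=1.1377, φ=272.76°, ℓ=1.4228
cmd 1: set φ=300.22° → (κ,φ,ℓ)=(1.1377,300.22°,1.4228) → tip=(0.4636,-0.7959,0.8780)
cmd 2: set κ=1.7087 → (κ,φ,ℓ)=(1.7087,300.22°,1.4228) → tip=(0.5179,-0.8891,0.3817)

0.518 -0.889 0.382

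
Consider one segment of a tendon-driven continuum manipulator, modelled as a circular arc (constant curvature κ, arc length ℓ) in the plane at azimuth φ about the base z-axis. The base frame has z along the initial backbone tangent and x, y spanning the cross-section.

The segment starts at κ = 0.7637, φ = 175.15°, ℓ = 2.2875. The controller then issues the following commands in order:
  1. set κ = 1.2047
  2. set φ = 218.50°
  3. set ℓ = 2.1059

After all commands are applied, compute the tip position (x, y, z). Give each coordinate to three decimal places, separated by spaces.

initial: κ=0.7637, φ=175.15°, ℓ=2.2875
cmd 1: set κ=1.2047 → (κ,φ,ℓ)=(1.2047,175.15°,2.2875) → tip=(-1.5934,0.1352,0.3124)
cmd 2: set φ=218.50° → (κ,φ,ℓ)=(1.2047,218.50°,2.2875) → tip=(-1.2515,-0.9955,0.3124)
cmd 3: set ℓ=2.1059 → (κ,φ,ℓ)=(1.2047,218.50°,2.1059) → tip=(-1.1841,-0.9419,0.4719)

-1.184 -0.942 0.472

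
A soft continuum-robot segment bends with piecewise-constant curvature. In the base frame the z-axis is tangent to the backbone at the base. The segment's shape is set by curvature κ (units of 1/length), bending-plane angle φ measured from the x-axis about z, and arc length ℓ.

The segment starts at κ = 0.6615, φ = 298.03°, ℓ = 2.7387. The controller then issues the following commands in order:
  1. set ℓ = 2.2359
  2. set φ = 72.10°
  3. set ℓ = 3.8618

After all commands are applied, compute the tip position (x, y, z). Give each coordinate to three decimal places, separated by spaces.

0.851 2.636 0.837

initial: κ=0.6615, φ=298.03°, ℓ=2.7387
cmd 1: set ℓ=2.2359 → (κ,φ,ℓ)=(0.6615,298.03°,2.2359) → tip=(0.6453,-1.2121,1.5054)
cmd 2: set φ=72.10° → (κ,φ,ℓ)=(0.6615,72.10°,2.2359) → tip=(0.4221,1.3067,1.5054)
cmd 3: set ℓ=3.8618 → (κ,φ,ℓ)=(0.6615,72.10°,3.8618) → tip=(0.8515,2.6363,0.8373)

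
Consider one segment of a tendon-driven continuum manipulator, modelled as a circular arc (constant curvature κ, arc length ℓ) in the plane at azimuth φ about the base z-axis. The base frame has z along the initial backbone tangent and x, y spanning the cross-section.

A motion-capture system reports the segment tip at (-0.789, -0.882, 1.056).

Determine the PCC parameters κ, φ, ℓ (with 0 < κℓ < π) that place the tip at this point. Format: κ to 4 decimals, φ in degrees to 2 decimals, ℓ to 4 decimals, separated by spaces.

ρ = √(x²+y²) = √(-0.789² + -0.882²) = 1.18340
φ = atan2(y, x) mod 360° = atan2(-0.882, -0.789) = 228.1855°
|p|² = ρ² + z² = 1.18340² + 1.056² = 2.51558
κ = 2ρ / |p|² = 2×1.18340 / 2.51558 = 0.94086
θ = 2·atan2(ρ, z) = 2·atan2(1.18340, 1.056) = 1.68446 rad
ℓ = θ/κ = 1.68446/0.94086 = 1.79034

0.9409 228.19 1.7903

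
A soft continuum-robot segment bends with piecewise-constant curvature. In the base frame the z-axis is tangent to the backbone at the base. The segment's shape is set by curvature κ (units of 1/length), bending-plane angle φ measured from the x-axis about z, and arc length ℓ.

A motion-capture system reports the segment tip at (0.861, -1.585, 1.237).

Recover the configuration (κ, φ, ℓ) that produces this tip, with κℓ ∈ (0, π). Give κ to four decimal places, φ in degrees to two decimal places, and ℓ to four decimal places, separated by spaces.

0.7541 298.51 2.5716

ρ = √(x²+y²) = √(0.861² + -1.585²) = 1.80376
φ = atan2(y, x) mod 360° = atan2(-1.585, 0.861) = 298.5116°
|p|² = ρ² + z² = 1.80376² + 1.237² = 4.78371
κ = 2ρ / |p|² = 2×1.80376 / 4.78371 = 0.75412
θ = 2·atan2(ρ, z) = 2·atan2(1.80376, 1.237) = 1.93934 rad
ℓ = θ/κ = 1.93934/0.75412 = 2.57165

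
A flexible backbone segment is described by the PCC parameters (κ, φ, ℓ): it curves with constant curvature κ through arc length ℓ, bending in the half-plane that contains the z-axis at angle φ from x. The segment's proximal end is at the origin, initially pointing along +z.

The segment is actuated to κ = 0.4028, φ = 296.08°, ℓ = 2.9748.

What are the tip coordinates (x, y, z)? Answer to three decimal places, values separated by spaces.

0.694 -1.418 2.312

θ = κ·ℓ = 0.4028 × 2.9748 = 1.19825 rad
ρ = (1 − cos θ)/κ = (1 − 0.36399)/0.4028 = 1.57898
z = sin θ / κ = 0.93140/0.4028 = 2.31232
x = ρ cos φ = 1.57898 × cos(296.08°) = 0.69416
y = ρ sin φ = 1.57898 × sin(296.08°) = -1.41821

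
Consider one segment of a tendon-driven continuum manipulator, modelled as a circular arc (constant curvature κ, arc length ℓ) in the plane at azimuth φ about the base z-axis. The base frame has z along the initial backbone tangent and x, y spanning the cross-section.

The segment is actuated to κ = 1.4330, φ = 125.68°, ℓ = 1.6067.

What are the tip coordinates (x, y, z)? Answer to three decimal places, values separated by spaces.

-0.679 0.946 0.519

θ = κ·ℓ = 1.4330 × 1.6067 = 2.30240 rad
ρ = (1 − cos θ)/κ = (1 − -0.66806)/1.4330 = 1.16404
z = sin θ / κ = 0.74410/1.4330 = 0.51926
x = ρ cos φ = 1.16404 × cos(125.68°) = -0.67893
y = ρ sin φ = 1.16404 × sin(125.68°) = 0.94553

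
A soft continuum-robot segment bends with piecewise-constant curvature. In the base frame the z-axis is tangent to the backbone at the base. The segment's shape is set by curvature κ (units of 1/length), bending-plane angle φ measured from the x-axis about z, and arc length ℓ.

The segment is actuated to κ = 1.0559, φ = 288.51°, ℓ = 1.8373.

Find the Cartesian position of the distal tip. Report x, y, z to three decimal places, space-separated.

0.409 -1.222 0.883

θ = κ·ℓ = 1.0559 × 1.8373 = 1.94001 rad
ρ = (1 − cos θ)/κ = (1 − -0.36088)/1.0559 = 1.28883
z = sin θ / κ = 0.93261/1.0559 = 0.88324
x = ρ cos φ = 1.28883 × cos(288.51°) = 0.40917
y = ρ sin φ = 1.28883 × sin(288.51°) = -1.22216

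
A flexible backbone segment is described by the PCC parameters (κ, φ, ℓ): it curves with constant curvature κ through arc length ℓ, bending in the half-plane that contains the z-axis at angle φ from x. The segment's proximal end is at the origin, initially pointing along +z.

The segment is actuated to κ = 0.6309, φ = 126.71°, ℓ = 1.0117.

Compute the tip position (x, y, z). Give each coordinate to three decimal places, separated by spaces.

-0.187 0.250 0.944

θ = κ·ℓ = 0.6309 × 1.0117 = 0.63828 rad
ρ = (1 − cos θ)/κ = (1 − 0.80312)/0.6309 = 0.31206
z = sin θ / κ = 0.59582/0.6309 = 0.94439
x = ρ cos φ = 0.31206 × cos(126.71°) = -0.18654
y = ρ sin φ = 0.31206 × sin(126.71°) = 0.25017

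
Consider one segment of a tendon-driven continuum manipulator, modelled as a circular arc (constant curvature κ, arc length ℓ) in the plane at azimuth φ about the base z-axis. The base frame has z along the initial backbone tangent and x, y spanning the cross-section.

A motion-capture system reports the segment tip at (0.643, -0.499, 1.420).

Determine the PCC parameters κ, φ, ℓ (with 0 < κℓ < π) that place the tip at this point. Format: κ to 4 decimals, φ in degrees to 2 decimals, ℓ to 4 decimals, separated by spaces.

ρ = √(x²+y²) = √(0.643² + -0.499²) = 0.81391
φ = atan2(y, x) mod 360° = atan2(-0.499, 0.643) = 322.1868°
|p|² = ρ² + z² = 0.81391² + 1.420² = 2.67885
κ = 2ρ / |p|² = 2×0.81391 / 2.67885 = 0.60766
θ = 2·atan2(ρ, z) = 2·atan2(0.81391, 1.420) = 1.04093 rad
ℓ = θ/κ = 1.04093/0.60766 = 1.71302

0.6077 322.19 1.7130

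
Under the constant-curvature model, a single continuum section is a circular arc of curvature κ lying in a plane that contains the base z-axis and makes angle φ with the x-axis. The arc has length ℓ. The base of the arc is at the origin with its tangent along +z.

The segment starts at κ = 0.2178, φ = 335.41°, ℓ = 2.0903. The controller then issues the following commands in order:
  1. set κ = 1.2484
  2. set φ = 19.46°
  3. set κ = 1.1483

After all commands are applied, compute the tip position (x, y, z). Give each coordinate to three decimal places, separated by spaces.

initial: κ=0.2178, φ=335.41°, ℓ=2.0903
cmd 1: set κ=1.2484 → (κ,φ,ℓ)=(1.2484,335.41°,2.0903) → tip=(1.3561,-0.6206,0.4064)
cmd 2: set φ=19.46° → (κ,φ,ℓ)=(1.2484,19.46°,2.0903) → tip=(1.4061,0.4968,0.4064)
cmd 3: set κ=1.1483 → (κ,φ,ℓ)=(1.1483,19.46°,2.0903) → tip=(1.4267,0.5041,0.5880)

1.427 0.504 0.588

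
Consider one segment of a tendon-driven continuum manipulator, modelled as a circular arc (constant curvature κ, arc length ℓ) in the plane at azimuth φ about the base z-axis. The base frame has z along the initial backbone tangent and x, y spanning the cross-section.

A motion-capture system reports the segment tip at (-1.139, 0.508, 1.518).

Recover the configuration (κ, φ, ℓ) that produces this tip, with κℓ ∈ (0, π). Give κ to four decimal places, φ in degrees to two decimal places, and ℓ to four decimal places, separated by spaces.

0.6462 155.96 2.1285

ρ = √(x²+y²) = √(-1.139² + 0.508²) = 1.24715
φ = atan2(y, x) mod 360° = atan2(0.508, -1.139) = 155.9629°
|p|² = ρ² + z² = 1.24715² + 1.518² = 3.85971
κ = 2ρ / |p|² = 2×1.24715 / 3.85971 = 0.64624
θ = 2·atan2(ρ, z) = 2·atan2(1.24715, 1.518) = 1.37552 rad
ℓ = θ/κ = 1.37552/0.64624 = 2.12849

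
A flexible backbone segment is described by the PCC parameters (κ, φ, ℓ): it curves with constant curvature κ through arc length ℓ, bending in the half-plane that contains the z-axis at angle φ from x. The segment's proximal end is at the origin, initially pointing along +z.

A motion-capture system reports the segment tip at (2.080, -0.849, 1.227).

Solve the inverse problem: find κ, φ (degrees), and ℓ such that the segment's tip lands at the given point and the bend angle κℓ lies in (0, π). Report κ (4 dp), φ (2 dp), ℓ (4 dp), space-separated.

ρ = √(x²+y²) = √(2.080² + -0.849²) = 2.24660
φ = atan2(y, x) mod 360° = atan2(-0.849, 2.080) = 337.7960°
|p|² = ρ² + z² = 2.24660² + 1.227² = 6.55273
κ = 2ρ / |p|² = 2×2.24660 / 6.55273 = 0.68570
θ = 2·atan2(ρ, z) = 2·atan2(2.24660, 1.227) = 2.14181 rad
ℓ = θ/κ = 2.14181/0.68570 = 3.12355

0.6857 337.80 3.1236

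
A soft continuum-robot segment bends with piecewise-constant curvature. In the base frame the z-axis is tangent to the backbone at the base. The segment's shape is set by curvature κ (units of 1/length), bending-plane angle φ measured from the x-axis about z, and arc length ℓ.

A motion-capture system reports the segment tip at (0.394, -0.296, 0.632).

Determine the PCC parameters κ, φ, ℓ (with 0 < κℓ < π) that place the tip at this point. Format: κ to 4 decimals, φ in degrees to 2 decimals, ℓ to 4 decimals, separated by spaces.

ρ = √(x²+y²) = √(0.394² + -0.296²) = 0.49280
φ = atan2(y, x) mod 360° = atan2(-0.296, 0.394) = 323.0836°
|p|² = ρ² + z² = 0.49280² + 0.632² = 0.64228
κ = 2ρ / |p|² = 2×0.49280 / 0.64228 = 1.53454
θ = 2·atan2(ρ, z) = 2·atan2(0.49280, 0.632) = 1.32454 rad
ℓ = θ/κ = 1.32454/1.53454 = 0.86315

1.5345 323.08 0.8631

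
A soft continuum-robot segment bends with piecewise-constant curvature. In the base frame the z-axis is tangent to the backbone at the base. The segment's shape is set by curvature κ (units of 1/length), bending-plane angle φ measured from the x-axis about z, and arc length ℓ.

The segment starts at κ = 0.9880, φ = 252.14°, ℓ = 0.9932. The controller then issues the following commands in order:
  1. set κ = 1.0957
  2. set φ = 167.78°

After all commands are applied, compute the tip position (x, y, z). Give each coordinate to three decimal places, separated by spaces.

-0.478 0.104 0.808

initial: κ=0.9880, φ=252.14°, ℓ=0.9932
cmd 1: set κ=1.0957 → (κ,φ,ℓ)=(1.0957,252.14°,0.9932) → tip=(-0.1500,-0.4656,0.8084)
cmd 2: set φ=167.78° → (κ,φ,ℓ)=(1.0957,167.78°,0.9932) → tip=(-0.4781,0.1035,0.8084)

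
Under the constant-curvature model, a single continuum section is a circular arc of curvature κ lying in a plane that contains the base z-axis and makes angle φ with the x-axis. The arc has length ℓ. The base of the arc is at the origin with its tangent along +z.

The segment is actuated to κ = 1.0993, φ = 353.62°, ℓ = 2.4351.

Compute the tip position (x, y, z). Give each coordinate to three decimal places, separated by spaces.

1.712 -0.191 0.408

θ = κ·ℓ = 1.0993 × 2.4351 = 2.67691 rad
ρ = (1 − cos θ)/κ = (1 − -0.89396)/1.0993 = 1.72288
z = sin θ / κ = 0.44814/1.0993 = 0.40766
x = ρ cos φ = 1.72288 × cos(353.62°) = 1.71221
y = ρ sin φ = 1.72288 × sin(353.62°) = -0.19145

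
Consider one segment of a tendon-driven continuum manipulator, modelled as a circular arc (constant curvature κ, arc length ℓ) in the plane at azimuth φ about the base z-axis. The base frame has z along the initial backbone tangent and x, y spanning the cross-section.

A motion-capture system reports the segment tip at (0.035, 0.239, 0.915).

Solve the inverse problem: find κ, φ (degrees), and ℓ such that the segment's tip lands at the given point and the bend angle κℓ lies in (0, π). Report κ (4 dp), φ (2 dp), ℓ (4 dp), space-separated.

ρ = √(x²+y²) = √(0.035² + 0.239²) = 0.24155
φ = atan2(y, x) mod 360° = atan2(0.239, 0.035) = 81.6686°
|p|² = ρ² + z² = 0.24155² + 0.915² = 0.89557
κ = 2ρ / |p|² = 2×0.24155 / 0.89557 = 0.53943
θ = 2·atan2(ρ, z) = 2·atan2(0.24155, 0.915) = 0.51620 rad
ℓ = θ/κ = 0.51620/0.53943 = 0.95694

0.5394 81.67 0.9569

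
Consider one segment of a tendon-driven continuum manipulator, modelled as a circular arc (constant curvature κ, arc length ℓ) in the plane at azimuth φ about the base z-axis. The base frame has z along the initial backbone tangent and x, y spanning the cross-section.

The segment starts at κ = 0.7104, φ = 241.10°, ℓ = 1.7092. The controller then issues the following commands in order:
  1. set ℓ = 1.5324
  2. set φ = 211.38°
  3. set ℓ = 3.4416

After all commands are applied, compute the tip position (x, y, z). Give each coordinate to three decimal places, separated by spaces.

initial: κ=0.7104, φ=241.10°, ℓ=1.7092
cmd 1: set ℓ=1.5324 → (κ,φ,ℓ)=(0.7104,241.10°,1.5324) → tip=(-0.3648,-0.6609,1.2472)
cmd 2: set φ=211.38° → (κ,φ,ℓ)=(0.7104,211.38°,1.5324) → tip=(-0.6445,-0.3931,1.2472)
cmd 3: set ℓ=3.4416 → (κ,φ,ℓ)=(0.7104,211.38°,3.4416) → tip=(-2.1235,-1.2952,0.9033)

-2.123 -1.295 0.903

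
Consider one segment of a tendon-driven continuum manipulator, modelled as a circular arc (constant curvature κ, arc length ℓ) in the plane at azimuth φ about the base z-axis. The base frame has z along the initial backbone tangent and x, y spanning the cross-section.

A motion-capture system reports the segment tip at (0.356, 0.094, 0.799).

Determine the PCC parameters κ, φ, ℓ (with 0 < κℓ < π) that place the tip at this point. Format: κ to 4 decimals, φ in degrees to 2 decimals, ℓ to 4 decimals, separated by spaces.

ρ = √(x²+y²) = √(0.356² + 0.094²) = 0.36820
φ = atan2(y, x) mod 360° = atan2(0.094, 0.356) = 14.7911°
|p|² = ρ² + z² = 0.36820² + 0.799² = 0.77397
κ = 2ρ / |p|² = 2×0.36820 / 0.77397 = 0.95146
θ = 2·atan2(ρ, z) = 2·atan2(0.36820, 0.799) = 0.86364 rad
ℓ = θ/κ = 0.86364/0.95146 = 0.90771

0.9515 14.79 0.9077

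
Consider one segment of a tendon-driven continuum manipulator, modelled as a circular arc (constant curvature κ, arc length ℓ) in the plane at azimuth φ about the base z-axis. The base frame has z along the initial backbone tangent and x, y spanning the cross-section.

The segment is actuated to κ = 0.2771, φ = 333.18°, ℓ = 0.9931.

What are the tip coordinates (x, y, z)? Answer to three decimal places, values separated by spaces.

θ = κ·ℓ = 0.2771 × 0.9931 = 0.27519 rad
ρ = (1 − cos θ)/κ = (1 − 0.96237)/0.2771 = 0.13578
z = sin θ / κ = 0.27173/0.2771 = 0.98061
x = ρ cos φ = 0.13578 × cos(333.18°) = 0.12118
y = ρ sin φ = 0.13578 × sin(333.18°) = -0.06126

0.121 -0.061 0.981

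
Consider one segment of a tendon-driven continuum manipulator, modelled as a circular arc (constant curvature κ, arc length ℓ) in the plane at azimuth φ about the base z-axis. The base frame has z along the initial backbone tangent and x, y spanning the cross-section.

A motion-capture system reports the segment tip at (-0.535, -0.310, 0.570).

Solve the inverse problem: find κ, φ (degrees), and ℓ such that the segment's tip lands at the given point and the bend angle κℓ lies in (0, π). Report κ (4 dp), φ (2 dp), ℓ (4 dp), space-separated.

ρ = √(x²+y²) = √(-0.535² + -0.310²) = 0.61832
φ = atan2(y, x) mod 360° = atan2(-0.310, -0.535) = 210.0897°
|p|² = ρ² + z² = 0.61832² + 0.570² = 0.70722
κ = 2ρ / |p|² = 2×0.61832 / 0.70722 = 1.74859
θ = 2·atan2(ρ, z) = 2·atan2(0.61832, 0.570) = 1.65208 rad
ℓ = θ/κ = 1.65208/1.74859 = 0.94481

1.7486 210.09 0.9448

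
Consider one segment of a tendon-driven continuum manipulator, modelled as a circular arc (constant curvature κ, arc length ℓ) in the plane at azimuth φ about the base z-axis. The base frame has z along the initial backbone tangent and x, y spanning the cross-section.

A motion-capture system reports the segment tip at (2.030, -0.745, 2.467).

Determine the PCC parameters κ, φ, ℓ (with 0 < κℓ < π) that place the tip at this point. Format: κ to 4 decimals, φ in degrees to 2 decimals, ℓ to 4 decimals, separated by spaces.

0.4019 339.85 3.5818

ρ = √(x²+y²) = √(2.030² + -0.745²) = 2.16239
φ = atan2(y, x) mod 360° = atan2(-0.745, 2.030) = 339.8471°
|p|² = ρ² + z² = 2.16239² + 2.467² = 10.76201
κ = 2ρ / |p|² = 2×2.16239 / 10.76201 = 0.40186
θ = 2·atan2(ρ, z) = 2·atan2(2.16239, 2.467) = 1.43939 rad
ℓ = θ/κ = 1.43939/0.40186 = 3.58185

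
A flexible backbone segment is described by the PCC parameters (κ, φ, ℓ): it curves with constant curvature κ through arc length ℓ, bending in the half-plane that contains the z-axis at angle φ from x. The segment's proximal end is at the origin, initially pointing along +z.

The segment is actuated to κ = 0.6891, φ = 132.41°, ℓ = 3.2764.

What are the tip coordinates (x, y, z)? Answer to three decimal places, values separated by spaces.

θ = κ·ℓ = 0.6891 × 3.2764 = 2.25777 rad
ρ = (1 − cos θ)/κ = (1 − -0.63420)/0.6891 = 2.37150
z = sin θ / κ = 0.77317/0.6891 = 1.12200
x = ρ cos φ = 2.37150 × cos(132.41°) = -1.59941
y = ρ sin φ = 2.37150 × sin(132.41°) = 1.75096

-1.599 1.751 1.122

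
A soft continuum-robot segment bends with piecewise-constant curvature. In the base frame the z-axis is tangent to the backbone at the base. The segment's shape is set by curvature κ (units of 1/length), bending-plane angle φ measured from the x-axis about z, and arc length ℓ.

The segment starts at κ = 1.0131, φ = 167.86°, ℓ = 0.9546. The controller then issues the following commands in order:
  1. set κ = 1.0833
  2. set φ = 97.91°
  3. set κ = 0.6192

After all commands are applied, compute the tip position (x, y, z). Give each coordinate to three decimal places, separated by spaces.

initial: κ=1.0131, φ=167.86°, ℓ=0.9546
cmd 1: set κ=1.0833 → (κ,φ,ℓ)=(1.0833,167.86°,0.9546) → tip=(-0.4410,0.0949,0.7933)
cmd 2: set φ=97.91° → (κ,φ,ℓ)=(1.0833,97.91°,0.9546) → tip=(-0.0621,0.4468,0.7933)
cmd 3: set κ=0.6192 → (κ,φ,ℓ)=(0.6192,97.91°,0.9546) → tip=(-0.0377,0.2714,0.9000)

-0.038 0.271 0.900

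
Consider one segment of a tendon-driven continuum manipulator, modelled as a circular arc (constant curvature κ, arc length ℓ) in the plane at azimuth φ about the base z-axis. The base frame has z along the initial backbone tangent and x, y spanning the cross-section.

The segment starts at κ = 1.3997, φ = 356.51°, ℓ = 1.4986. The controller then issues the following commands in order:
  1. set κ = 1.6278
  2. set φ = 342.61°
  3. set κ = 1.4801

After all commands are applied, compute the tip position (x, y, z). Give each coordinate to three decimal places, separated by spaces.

1.034 -0.324 0.539

initial: κ=1.3997, φ=356.51°, ℓ=1.4986
cmd 1: set κ=1.6278 → (κ,φ,ℓ)=(1.6278,356.51°,1.4986) → tip=(1.0813,-0.0659,0.3968)
cmd 2: set φ=342.61° → (κ,φ,ℓ)=(1.6278,342.61°,1.4986) → tip=(1.0338,-0.3238,0.3968)
cmd 3: set κ=1.4801 → (κ,φ,ℓ)=(1.4801,342.61°,1.4986) → tip=(1.0335,-0.3237,0.5390)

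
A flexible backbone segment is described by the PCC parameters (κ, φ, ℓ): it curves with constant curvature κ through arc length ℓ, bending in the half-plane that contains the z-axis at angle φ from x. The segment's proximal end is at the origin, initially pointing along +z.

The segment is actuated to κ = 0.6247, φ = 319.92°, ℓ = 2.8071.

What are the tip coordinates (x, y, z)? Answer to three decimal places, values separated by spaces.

1.447 -1.218 1.574

θ = κ·ℓ = 0.6247 × 2.8071 = 1.75360 rad
ρ = (1 − cos θ)/κ = (1 − -0.18178)/0.6247 = 1.89176
z = sin θ / κ = 0.98334/0.6247 = 1.57410
x = ρ cos φ = 1.89176 × cos(319.92°) = 1.44747
y = ρ sin φ = 1.89176 × sin(319.92°) = -1.21802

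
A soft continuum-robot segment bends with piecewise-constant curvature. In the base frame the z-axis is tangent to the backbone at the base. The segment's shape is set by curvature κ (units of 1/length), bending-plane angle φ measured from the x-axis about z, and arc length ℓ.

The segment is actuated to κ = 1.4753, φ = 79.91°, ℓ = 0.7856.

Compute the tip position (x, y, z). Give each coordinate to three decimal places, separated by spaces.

0.071 0.400 0.621

θ = κ·ℓ = 1.4753 × 0.7856 = 1.15900 rad
ρ = (1 − cos θ)/κ = (1 − 0.40026)/1.4753 = 0.40652
z = sin θ / κ = 0.91640/1.4753 = 0.62116
x = ρ cos φ = 0.40652 × cos(79.91°) = 0.07122
y = ρ sin φ = 0.40652 × sin(79.91°) = 0.40023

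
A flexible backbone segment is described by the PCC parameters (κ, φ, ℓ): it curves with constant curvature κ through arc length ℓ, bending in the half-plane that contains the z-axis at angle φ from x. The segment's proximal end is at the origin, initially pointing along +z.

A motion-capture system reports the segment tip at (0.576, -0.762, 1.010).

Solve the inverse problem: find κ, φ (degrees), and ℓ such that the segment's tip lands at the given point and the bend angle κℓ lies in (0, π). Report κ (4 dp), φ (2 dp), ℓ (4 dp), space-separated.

ρ = √(x²+y²) = √(0.576² + -0.762²) = 0.95521
φ = atan2(y, x) mod 360° = atan2(-0.762, 0.576) = 307.0858°
|p|² = ρ² + z² = 0.95521² + 1.010² = 1.93252
κ = 2ρ / |p|² = 2×0.95521 / 1.93252 = 0.98856
θ = 2·atan2(ρ, z) = 2·atan2(0.95521, 1.010) = 1.51505 rad
ℓ = θ/κ = 1.51505/0.98856 = 1.53258

0.9886 307.09 1.5326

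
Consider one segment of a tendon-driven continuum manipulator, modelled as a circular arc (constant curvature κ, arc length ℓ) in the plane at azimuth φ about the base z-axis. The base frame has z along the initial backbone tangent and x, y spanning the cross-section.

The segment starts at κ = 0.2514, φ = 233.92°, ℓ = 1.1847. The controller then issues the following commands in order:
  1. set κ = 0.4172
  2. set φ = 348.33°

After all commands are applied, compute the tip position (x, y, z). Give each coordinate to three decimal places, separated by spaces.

0.281 -0.058 1.137

initial: κ=0.2514, φ=233.92°, ℓ=1.1847
cmd 1: set κ=0.4172 → (κ,φ,ℓ)=(0.4172,233.92°,1.1847) → tip=(-0.1689,-0.2318,1.1371)
cmd 2: set φ=348.33° → (κ,φ,ℓ)=(0.4172,348.33°,1.1847) → tip=(0.2809,-0.0580,1.1371)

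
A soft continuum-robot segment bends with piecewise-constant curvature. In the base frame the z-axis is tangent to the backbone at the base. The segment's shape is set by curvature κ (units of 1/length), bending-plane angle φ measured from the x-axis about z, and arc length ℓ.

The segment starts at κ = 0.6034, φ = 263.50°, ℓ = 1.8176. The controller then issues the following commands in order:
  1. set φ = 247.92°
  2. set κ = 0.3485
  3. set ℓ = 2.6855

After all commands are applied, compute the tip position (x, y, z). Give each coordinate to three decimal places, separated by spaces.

-0.439 -1.082 2.310

initial: κ=0.6034, φ=263.50°, ℓ=1.8176
cmd 1: set φ=247.92° → (κ,φ,ℓ)=(0.6034,247.92°,1.8176) → tip=(-0.3386,-0.8347,1.4745)
cmd 2: set κ=0.3485 → (κ,φ,ℓ)=(0.3485,247.92°,1.8176) → tip=(-0.2093,-0.5158,1.6985)
cmd 3: set ℓ=2.6855 → (κ,φ,ℓ)=(0.3485,247.92°,2.6855) → tip=(-0.4389,-1.0820,2.3103)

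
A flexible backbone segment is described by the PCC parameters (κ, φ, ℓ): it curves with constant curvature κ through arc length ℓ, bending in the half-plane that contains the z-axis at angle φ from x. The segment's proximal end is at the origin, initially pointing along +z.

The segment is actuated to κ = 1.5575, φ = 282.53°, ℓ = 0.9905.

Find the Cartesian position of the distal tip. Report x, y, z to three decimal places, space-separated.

θ = κ·ℓ = 1.5575 × 0.9905 = 1.54270 rad
ρ = (1 − cos θ)/κ = (1 − 0.02809)/1.5575 = 0.62402
z = sin θ / κ = 0.99961/1.5575 = 0.64180
x = ρ cos φ = 0.62402 × cos(282.53°) = 0.13538
y = ρ sin φ = 0.62402 × sin(282.53°) = -0.60916

0.135 -0.609 0.642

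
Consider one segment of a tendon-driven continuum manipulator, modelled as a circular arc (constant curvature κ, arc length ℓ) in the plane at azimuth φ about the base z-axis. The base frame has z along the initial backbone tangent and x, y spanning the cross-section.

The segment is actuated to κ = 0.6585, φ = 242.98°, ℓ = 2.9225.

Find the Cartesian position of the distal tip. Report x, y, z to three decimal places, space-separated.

θ = κ·ℓ = 0.6585 × 2.9225 = 1.92447 rad
ρ = (1 − cos θ)/κ = (1 − -0.34634)/0.6585 = 2.04456
z = sin θ / κ = 0.93811/0.6585 = 1.42461
x = ρ cos φ = 2.04456 × cos(242.98°) = -0.92885
y = ρ sin φ = 2.04456 × sin(242.98°) = -1.82139

-0.929 -1.821 1.425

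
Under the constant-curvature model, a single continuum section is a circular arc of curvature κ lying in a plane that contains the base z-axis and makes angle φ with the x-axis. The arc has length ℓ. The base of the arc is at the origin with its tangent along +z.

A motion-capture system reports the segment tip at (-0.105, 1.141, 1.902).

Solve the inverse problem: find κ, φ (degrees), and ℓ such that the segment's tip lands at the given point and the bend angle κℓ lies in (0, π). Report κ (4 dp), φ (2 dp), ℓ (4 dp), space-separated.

ρ = √(x²+y²) = √(-0.105² + 1.141²) = 1.14582
φ = atan2(y, x) mod 360° = atan2(1.141, -0.105) = 95.2578°
|p|² = ρ² + z² = 1.14582² + 1.902² = 4.93051
κ = 2ρ / |p|² = 2×1.14582 / 4.93051 = 0.46479
θ = 2·atan2(ρ, z) = 2·atan2(1.14582, 1.902) = 1.08441 rad
ℓ = θ/κ = 1.08441/0.46479 = 2.33312

0.4648 95.26 2.3331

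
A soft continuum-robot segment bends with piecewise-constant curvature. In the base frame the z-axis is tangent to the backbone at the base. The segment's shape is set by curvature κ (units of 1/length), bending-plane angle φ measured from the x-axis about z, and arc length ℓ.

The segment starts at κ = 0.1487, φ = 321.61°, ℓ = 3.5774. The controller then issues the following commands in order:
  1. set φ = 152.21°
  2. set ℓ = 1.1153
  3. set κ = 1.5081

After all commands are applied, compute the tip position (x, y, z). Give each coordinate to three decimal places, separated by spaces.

-0.652 0.343 0.659

initial: κ=0.1487, φ=321.61°, ℓ=3.5774
cmd 1: set φ=152.21° → (κ,φ,ℓ)=(0.1487,152.21°,3.5774) → tip=(-0.8221,0.4333,3.4110)
cmd 2: set ℓ=1.1153 → (κ,φ,ℓ)=(0.1487,152.21°,1.1153) → tip=(-0.0816,0.0430,1.1102)
cmd 3: set κ=1.5081 → (κ,φ,ℓ)=(1.5081,152.21°,1.1153) → tip=(-0.6517,0.3435,0.6590)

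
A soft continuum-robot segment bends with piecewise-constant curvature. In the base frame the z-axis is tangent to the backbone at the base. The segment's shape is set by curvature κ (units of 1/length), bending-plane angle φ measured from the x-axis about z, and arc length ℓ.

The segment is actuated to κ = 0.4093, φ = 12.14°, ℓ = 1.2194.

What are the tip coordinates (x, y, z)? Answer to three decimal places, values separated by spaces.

θ = κ·ℓ = 0.4093 × 1.2194 = 0.49910 rad
ρ = (1 − cos θ)/κ = (1 − 0.87801)/0.4093 = 0.29804
z = sin θ / κ = 0.47864/0.4093 = 1.16940
x = ρ cos φ = 0.29804 × cos(12.14°) = 0.29137
y = ρ sin φ = 0.29804 × sin(12.14°) = 0.06268

0.291 0.063 1.169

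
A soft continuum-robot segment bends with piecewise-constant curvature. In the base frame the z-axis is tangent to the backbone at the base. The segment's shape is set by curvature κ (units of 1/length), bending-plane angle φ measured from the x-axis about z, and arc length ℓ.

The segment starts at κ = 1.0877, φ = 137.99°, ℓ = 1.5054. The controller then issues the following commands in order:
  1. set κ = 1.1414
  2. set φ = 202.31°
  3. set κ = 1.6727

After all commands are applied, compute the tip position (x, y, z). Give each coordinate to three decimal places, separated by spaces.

-1.002 -0.411 0.349

initial: κ=1.0877, φ=137.99°, ℓ=1.5054
cmd 1: set κ=1.1414 → (κ,φ,ℓ)=(1.1414,137.99°,1.5054) → tip=(-0.7466,0.6725,0.8666)
cmd 2: set φ=202.31° → (κ,φ,ℓ)=(1.1414,202.31°,1.5054) → tip=(-0.9296,-0.3815,0.8666)
cmd 3: set κ=1.6727 → (κ,φ,ℓ)=(1.6727,202.31°,1.5054) → tip=(-1.0021,-0.4112,0.3491)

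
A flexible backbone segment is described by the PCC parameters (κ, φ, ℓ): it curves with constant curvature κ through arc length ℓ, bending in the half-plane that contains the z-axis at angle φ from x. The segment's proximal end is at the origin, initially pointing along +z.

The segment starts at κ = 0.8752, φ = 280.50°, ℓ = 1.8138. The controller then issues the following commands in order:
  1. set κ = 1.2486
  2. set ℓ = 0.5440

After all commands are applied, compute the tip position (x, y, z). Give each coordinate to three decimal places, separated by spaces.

0.032 -0.175 0.503

initial: κ=0.8752, φ=280.50°, ℓ=1.8138
cmd 1: set κ=1.2486 → (κ,φ,ℓ)=(1.2486,280.50°,1.8138) → tip=(0.2393,-1.2911,0.6157)
cmd 2: set ℓ=0.5440 → (κ,φ,ℓ)=(1.2486,280.50°,0.5440) → tip=(0.0324,-0.1748,0.5031)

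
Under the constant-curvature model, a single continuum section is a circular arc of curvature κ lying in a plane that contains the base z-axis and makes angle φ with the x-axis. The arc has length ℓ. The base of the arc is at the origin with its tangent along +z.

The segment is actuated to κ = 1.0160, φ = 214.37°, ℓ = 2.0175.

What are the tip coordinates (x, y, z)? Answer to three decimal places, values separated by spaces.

θ = κ·ℓ = 1.0160 × 2.0175 = 2.04978 rad
ρ = (1 − cos θ)/κ = (1 − -0.46088)/1.0160 = 1.43787
z = sin θ / κ = 0.88746/1.0160 = 0.87349
x = ρ cos φ = 1.43787 × cos(214.37°) = -1.18683
y = ρ sin φ = 1.43787 × sin(214.37°) = -0.81173

-1.187 -0.812 0.873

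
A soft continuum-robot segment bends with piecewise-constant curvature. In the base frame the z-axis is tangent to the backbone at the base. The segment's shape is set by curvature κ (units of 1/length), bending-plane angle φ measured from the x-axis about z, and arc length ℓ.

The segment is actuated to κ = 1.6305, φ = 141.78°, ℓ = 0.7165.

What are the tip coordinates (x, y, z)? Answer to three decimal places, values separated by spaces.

-0.293 0.231 0.564

θ = κ·ℓ = 1.6305 × 0.7165 = 1.16825 rad
ρ = (1 − cos θ)/κ = (1 − 0.39176)/1.6305 = 0.37304
z = sin θ / κ = 0.92007/1.6305 = 0.56429
x = ρ cos φ = 0.37304 × cos(141.78°) = -0.29307
y = ρ sin φ = 0.37304 × sin(141.78°) = 0.23079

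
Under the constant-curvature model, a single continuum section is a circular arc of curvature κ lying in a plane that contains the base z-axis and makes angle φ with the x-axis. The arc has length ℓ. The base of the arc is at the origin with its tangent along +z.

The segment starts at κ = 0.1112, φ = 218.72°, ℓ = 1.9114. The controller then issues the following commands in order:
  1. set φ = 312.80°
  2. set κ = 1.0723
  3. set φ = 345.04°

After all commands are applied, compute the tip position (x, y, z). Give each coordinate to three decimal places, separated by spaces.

initial: κ=0.1112, φ=218.72°, ℓ=1.9114
cmd 1: set φ=312.80° → (κ,φ,ℓ)=(0.1112,312.80°,1.9114) → tip=(0.1375,-0.1485,1.8970)
cmd 2: set κ=1.0723 → (κ,φ,ℓ)=(1.0723,312.80°,1.9114) → tip=(0.9256,-0.9995,0.8277)
cmd 3: set φ=345.04° → (κ,φ,ℓ)=(1.0723,345.04°,1.9114) → tip=(1.3161,-0.3517,0.8277)

1.316 -0.352 0.828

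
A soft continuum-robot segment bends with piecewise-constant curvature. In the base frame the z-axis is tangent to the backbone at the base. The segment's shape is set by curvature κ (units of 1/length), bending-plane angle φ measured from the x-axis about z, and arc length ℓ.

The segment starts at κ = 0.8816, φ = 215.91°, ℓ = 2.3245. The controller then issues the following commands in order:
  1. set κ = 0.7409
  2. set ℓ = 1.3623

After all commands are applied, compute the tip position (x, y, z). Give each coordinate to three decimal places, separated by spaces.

-0.511 -0.370 1.142

initial: κ=0.8816, φ=215.91°, ℓ=2.3245
cmd 1: set κ=0.7409 → (κ,φ,ℓ)=(0.7409,215.91°,2.3245) → tip=(-1.2581,-0.9110,1.3343)
cmd 2: set ℓ=1.3623 → (κ,φ,ℓ)=(0.7409,215.91°,1.3623) → tip=(-0.5111,-0.3701,1.1425)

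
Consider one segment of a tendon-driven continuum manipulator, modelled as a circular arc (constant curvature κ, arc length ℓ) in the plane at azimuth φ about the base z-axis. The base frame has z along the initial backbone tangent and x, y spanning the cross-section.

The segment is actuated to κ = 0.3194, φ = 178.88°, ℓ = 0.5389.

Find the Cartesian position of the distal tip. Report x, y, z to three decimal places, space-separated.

θ = κ·ℓ = 0.3194 × 0.5389 = 0.17212 rad
ρ = (1 − cos θ)/κ = (1 − 0.98522)/0.3194 = 0.04626
z = sin θ / κ = 0.17128/0.3194 = 0.53624
x = ρ cos φ = 0.04626 × cos(178.88°) = -0.04626
y = ρ sin φ = 0.04626 × sin(178.88°) = 0.00090

-0.046 0.001 0.536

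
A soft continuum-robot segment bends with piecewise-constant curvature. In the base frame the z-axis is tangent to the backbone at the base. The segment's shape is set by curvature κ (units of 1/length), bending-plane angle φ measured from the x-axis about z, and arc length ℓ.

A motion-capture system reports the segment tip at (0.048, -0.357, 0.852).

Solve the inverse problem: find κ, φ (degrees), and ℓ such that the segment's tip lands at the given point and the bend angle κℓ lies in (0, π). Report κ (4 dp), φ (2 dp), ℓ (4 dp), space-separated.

ρ = √(x²+y²) = √(0.048² + -0.357²) = 0.36021
φ = atan2(y, x) mod 360° = atan2(-0.357, 0.048) = 277.6577°
|p|² = ρ² + z² = 0.36021² + 0.852² = 0.85566
κ = 2ρ / |p|² = 2×0.36021 / 0.85566 = 0.84196
θ = 2·atan2(ρ, z) = 2·atan2(0.36021, 0.852) = 0.79999 rad
ℓ = θ/κ = 0.79999/0.84196 = 0.95015

0.8420 277.66 0.9502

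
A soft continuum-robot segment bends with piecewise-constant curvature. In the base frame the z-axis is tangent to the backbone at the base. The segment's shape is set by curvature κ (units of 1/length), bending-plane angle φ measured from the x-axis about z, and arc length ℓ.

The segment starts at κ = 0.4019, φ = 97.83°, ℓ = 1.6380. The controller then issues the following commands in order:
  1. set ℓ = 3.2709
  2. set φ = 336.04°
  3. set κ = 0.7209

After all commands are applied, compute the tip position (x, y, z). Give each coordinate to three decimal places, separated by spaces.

initial: κ=0.4019, φ=97.83°, ℓ=1.6380
cmd 1: set ℓ=3.2709 → (κ,φ,ℓ)=(0.4019,97.83°,3.2709) → tip=(-0.2531,1.8403,2.4070)
cmd 2: set φ=336.04° → (κ,φ,ℓ)=(0.4019,336.04°,3.2709) → tip=(1.6975,-0.7544,2.4070)
cmd 3: set κ=0.7209 → (κ,φ,ℓ)=(0.7209,336.04°,3.2709) → tip=(2.1656,-0.9624,0.9791)

2.166 -0.962 0.979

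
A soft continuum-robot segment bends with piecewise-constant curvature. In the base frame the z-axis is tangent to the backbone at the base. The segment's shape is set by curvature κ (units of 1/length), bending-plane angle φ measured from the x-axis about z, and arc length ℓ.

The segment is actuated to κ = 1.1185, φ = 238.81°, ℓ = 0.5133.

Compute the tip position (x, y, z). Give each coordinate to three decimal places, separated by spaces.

-0.074 -0.123 0.486

θ = κ·ℓ = 1.1185 × 0.5133 = 0.57413 rad
ρ = (1 − cos θ)/κ = (1 − 0.83967)/1.1185 = 0.14335
z = sin θ / κ = 0.54310/1.1185 = 0.48556
x = ρ cos φ = 0.14335 × cos(238.81°) = -0.07424
y = ρ sin φ = 0.14335 × sin(238.81°) = -0.12263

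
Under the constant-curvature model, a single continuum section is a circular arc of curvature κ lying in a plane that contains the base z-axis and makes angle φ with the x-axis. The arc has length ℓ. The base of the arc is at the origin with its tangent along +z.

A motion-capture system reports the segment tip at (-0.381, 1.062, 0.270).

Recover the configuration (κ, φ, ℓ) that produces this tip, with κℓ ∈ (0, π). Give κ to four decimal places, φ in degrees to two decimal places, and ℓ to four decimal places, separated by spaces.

ρ = √(x²+y²) = √(-0.381² + 1.062²) = 1.12828
φ = atan2(y, x) mod 360° = atan2(1.062, -0.381) = 109.7358°
|p|² = ρ² + z² = 1.12828² + 0.270² = 1.34591
κ = 2ρ / |p|² = 2×1.12828 / 1.34591 = 1.67660
θ = 2·atan2(ρ, z) = 2·atan2(1.12828, 0.270) = 2.67182 rad
ℓ = θ/κ = 2.67182/1.67660 = 1.59359

1.6766 109.74 1.5936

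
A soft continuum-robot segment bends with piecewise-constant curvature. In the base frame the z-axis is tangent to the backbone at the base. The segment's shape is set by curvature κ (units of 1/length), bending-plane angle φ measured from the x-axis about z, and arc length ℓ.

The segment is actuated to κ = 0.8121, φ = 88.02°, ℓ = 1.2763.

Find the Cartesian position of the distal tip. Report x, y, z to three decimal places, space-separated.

θ = κ·ℓ = 0.8121 × 1.2763 = 1.03648 rad
ρ = (1 − cos θ)/κ = (1 − 0.50925)/0.8121 = 0.60430
z = sin θ / κ = 0.86062/0.8121 = 1.05974
x = ρ cos φ = 0.60430 × cos(88.02°) = 0.02088
y = ρ sin φ = 0.60430 × sin(88.02°) = 0.60394

0.021 0.604 1.060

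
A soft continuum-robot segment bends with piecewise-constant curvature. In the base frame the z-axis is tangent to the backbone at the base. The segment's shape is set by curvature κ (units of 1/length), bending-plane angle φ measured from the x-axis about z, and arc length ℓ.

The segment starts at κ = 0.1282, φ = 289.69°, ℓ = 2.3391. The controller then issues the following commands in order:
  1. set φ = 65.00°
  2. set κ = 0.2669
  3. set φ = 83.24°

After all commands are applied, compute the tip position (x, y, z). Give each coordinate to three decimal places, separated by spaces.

0.083 0.702 2.190

initial: κ=0.1282, φ=289.69°, ℓ=2.3391
cmd 1: set φ=65.00° → (κ,φ,ℓ)=(0.1282,65.00°,2.3391) → tip=(0.1471,0.3155,2.3042)
cmd 2: set κ=0.2669 → (κ,φ,ℓ)=(0.2669,65.00°,2.3391) → tip=(0.2987,0.6405,2.1901)
cmd 3: set φ=83.24° → (κ,φ,ℓ)=(0.2669,83.24°,2.3391) → tip=(0.0832,0.7018,2.1901)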